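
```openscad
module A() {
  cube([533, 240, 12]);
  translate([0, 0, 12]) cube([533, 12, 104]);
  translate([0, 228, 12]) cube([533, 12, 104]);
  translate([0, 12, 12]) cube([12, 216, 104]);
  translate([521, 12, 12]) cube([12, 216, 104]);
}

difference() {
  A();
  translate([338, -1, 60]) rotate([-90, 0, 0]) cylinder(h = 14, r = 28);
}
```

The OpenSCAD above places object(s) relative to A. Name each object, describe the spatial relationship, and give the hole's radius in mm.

A is an open box. The open box has a circular hole through its front wall. The hole's radius is 28 mm.

The subtracted cylinder has r = 28 mm.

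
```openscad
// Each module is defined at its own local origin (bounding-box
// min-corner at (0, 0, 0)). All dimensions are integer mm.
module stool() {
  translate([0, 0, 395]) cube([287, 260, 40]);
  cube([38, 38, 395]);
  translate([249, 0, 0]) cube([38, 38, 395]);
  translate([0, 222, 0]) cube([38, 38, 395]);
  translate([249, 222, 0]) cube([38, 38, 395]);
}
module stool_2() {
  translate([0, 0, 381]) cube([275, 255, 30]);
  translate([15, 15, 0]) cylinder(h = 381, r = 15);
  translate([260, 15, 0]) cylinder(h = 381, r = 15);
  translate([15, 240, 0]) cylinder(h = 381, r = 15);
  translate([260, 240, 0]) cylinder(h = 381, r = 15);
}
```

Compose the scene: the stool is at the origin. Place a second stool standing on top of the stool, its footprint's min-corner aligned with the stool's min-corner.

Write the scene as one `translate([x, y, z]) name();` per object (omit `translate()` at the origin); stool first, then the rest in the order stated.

stool();
translate([0, 0, 435]) stool_2();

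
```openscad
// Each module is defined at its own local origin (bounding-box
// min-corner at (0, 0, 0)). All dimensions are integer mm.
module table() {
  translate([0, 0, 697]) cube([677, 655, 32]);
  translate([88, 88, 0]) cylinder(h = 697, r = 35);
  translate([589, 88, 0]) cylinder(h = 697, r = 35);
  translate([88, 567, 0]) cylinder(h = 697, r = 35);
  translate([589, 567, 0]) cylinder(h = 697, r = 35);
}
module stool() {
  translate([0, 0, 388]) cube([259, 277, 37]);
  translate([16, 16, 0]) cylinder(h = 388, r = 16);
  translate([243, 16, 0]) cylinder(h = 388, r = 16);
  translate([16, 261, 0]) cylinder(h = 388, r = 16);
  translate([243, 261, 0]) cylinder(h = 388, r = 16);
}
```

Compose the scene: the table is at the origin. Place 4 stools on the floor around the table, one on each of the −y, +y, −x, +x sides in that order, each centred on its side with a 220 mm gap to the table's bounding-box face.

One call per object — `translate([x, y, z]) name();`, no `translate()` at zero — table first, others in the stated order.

table();
translate([209, -497, 0]) stool();
translate([209, 875, 0]) stool();
translate([-479, 189, 0]) stool();
translate([897, 189, 0]) stool();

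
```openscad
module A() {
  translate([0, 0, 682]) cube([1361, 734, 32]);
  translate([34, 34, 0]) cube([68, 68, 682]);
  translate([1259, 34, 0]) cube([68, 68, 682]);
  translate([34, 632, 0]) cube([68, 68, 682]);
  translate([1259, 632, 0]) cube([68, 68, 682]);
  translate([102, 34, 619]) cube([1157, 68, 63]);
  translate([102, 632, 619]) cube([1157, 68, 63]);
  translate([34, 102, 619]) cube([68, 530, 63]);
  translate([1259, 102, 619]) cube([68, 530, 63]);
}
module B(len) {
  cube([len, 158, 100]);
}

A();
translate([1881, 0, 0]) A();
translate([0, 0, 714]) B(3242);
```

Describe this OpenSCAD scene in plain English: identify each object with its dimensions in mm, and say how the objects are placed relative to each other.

A is a rectangular dining table. The top is 1361×734×32 mm with its upper surface at z = 714 mm. It stands on four 68×68 mm square legs, each inset 34 mm from the nearest pair of top edges, running from the floor to the underside of the top. Four apron rails, 68 mm thick and 63 mm tall, run between adjacent legs with their top edges flush with the underside of the top and their outer faces flush with the legs' outer faces.

B is a rectangular beam 3242 mm long (x), 158 mm deep (y), 100 mm thick (z).

The beam spans the tops of two tables placed 520 mm apart, resting at z = 714 mm.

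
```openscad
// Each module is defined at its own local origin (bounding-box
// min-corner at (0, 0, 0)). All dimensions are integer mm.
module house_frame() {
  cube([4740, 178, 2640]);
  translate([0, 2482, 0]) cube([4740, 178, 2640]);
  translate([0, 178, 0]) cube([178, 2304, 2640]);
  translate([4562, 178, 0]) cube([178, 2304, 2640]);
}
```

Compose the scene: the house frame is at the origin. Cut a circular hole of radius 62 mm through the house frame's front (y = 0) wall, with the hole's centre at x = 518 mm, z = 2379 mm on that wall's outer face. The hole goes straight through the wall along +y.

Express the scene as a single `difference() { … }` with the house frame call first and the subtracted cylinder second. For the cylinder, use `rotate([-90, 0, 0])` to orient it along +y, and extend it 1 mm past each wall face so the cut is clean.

difference() {
  house_frame();
  translate([518, -1, 2379]) rotate([-90, 0, 0]) cylinder(h = 180, r = 62);
}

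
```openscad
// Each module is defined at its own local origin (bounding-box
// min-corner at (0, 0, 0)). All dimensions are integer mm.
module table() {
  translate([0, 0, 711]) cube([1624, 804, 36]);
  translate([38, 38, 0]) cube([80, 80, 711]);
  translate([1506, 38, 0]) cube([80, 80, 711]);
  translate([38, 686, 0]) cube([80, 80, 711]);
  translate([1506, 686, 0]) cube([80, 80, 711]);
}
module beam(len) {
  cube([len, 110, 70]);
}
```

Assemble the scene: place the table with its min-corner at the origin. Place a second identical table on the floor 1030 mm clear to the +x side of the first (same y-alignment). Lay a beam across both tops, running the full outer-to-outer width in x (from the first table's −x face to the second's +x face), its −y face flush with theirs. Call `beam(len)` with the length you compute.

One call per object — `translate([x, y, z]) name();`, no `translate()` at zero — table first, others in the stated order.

table();
translate([2654, 0, 0]) table();
translate([0, 0, 747]) beam(4278);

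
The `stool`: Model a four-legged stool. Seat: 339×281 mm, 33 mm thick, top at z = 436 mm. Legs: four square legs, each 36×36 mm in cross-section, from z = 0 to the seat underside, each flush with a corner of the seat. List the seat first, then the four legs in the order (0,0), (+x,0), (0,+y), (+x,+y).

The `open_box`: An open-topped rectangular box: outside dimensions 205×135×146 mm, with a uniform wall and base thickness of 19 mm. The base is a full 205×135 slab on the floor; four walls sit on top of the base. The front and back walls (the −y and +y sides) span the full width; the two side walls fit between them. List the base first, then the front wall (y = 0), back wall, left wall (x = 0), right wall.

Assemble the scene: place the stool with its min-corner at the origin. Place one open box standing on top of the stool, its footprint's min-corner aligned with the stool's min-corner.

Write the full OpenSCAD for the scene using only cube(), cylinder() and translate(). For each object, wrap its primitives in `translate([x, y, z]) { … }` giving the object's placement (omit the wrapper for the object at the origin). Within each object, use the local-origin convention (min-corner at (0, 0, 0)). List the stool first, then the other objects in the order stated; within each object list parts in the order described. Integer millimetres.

translate([0, 0, 403]) cube([339, 281, 33]);
cube([36, 36, 403]);
translate([303, 0, 0]) cube([36, 36, 403]);
translate([0, 245, 0]) cube([36, 36, 403]);
translate([303, 245, 0]) cube([36, 36, 403]);
translate([0, 0, 436]) {
  cube([205, 135, 19]);
  translate([0, 0, 19]) cube([205, 19, 127]);
  translate([0, 116, 19]) cube([205, 19, 127]);
  translate([0, 19, 19]) cube([19, 97, 127]);
  translate([186, 19, 19]) cube([19, 97, 127]);
}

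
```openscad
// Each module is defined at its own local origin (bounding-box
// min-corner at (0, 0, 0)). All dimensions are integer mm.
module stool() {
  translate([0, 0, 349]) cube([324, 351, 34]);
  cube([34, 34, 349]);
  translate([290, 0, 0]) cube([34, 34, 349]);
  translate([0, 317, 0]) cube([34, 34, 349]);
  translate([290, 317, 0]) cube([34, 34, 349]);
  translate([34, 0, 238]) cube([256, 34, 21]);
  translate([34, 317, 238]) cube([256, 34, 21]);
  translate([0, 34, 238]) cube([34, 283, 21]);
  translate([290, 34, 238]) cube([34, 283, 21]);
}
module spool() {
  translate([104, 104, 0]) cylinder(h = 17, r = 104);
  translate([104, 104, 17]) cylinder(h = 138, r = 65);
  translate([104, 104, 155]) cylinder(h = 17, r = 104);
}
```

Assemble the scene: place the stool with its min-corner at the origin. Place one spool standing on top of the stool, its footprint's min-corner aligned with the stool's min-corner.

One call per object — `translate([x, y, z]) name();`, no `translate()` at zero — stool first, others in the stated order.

stool();
translate([0, 0, 383]) spool();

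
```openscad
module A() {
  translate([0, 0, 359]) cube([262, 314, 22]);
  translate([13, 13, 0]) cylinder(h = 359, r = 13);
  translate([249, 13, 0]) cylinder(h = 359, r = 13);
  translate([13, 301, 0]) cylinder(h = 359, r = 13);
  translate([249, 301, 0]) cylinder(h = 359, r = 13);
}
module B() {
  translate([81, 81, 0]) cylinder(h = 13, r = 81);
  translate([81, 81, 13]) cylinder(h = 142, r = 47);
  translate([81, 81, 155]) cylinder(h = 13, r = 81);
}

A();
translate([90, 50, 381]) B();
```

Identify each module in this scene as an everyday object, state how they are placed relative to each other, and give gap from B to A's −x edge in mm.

A is a stool. B is a spool. The spool is on top of the stool. The gap from the spool to the stool's −x edge is 90 mm.

The spool's min-x is at 90; the stool's min-x is 0; gap = 90 mm.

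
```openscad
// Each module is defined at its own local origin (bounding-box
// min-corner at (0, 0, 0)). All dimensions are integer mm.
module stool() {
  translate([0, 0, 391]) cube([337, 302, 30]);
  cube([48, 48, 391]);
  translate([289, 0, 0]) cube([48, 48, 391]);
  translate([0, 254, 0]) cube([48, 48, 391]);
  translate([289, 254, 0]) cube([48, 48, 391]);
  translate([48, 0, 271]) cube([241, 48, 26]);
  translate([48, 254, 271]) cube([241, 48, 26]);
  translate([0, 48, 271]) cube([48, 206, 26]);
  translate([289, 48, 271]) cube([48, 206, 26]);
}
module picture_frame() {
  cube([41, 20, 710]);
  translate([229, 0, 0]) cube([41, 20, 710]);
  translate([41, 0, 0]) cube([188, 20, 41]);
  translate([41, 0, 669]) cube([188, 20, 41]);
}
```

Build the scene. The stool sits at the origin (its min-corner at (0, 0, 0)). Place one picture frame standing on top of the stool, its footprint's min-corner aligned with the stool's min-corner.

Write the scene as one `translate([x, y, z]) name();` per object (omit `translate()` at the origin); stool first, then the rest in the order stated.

stool();
translate([0, 0, 421]) picture_frame();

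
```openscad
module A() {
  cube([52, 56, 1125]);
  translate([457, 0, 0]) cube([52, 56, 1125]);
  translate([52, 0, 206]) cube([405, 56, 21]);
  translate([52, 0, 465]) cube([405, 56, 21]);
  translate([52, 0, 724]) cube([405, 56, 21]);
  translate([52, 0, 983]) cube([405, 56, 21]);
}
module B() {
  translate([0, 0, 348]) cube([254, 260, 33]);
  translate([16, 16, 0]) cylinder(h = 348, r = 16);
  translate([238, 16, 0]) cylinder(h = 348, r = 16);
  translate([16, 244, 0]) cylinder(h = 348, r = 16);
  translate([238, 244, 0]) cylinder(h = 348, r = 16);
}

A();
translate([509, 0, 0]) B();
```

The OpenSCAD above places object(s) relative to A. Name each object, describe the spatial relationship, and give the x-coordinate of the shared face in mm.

A is a ladder. B is a stool. The stool is against the ladder's +x side, with their −y faces flush. The x-coordinate of the shared face is 509 mm.

The ladder's +x face and the stool's −x face are both at x = 509 mm.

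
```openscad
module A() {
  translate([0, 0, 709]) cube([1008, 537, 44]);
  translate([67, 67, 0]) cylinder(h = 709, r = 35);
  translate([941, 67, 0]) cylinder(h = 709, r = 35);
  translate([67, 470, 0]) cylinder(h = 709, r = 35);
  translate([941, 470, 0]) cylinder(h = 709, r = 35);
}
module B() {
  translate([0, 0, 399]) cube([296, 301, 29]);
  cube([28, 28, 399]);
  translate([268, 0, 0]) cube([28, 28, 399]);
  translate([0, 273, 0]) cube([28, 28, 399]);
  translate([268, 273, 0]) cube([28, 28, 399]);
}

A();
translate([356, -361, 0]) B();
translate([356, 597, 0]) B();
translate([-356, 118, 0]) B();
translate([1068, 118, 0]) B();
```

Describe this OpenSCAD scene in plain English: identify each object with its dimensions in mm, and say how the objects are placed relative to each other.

A is a rectangular dining table. The top is 1008×537×44 mm with its upper surface at z = 753 mm. It stands on four round legs of 70 mm diameter, each leg's bounding box inset 32 mm from the nearest pair of top edges, running from the floor to the underside of the top.

B is a four-legged stool. The seat is a 296×301×29 mm slab whose top surface is at z = 428 mm; four square legs, each 28×28 mm in cross-section, run from the floor (z = 0) to the underside of the seat, each flush with a corner of the seat.

Four stools sit around the table at the −y, +y, −x, +x sides.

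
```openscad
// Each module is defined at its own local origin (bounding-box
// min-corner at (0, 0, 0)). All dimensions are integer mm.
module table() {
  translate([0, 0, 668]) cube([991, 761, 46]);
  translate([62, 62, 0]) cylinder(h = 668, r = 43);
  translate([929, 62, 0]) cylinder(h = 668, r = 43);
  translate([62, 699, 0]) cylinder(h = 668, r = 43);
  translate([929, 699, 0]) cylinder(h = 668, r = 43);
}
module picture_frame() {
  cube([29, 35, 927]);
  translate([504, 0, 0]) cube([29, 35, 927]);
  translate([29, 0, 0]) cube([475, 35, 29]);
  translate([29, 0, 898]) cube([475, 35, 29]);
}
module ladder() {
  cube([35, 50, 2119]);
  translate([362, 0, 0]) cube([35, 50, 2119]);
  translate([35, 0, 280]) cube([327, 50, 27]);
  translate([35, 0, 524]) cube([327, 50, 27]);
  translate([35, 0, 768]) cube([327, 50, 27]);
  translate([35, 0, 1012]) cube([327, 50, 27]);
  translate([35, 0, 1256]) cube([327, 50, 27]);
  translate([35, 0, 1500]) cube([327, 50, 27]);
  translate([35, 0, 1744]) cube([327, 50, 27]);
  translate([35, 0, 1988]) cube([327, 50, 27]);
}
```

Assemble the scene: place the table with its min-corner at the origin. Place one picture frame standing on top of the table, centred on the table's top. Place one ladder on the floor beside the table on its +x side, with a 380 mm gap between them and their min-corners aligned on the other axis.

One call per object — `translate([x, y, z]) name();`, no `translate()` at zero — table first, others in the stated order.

table();
translate([229, 363, 714]) picture_frame();
translate([1371, 0, 0]) ladder();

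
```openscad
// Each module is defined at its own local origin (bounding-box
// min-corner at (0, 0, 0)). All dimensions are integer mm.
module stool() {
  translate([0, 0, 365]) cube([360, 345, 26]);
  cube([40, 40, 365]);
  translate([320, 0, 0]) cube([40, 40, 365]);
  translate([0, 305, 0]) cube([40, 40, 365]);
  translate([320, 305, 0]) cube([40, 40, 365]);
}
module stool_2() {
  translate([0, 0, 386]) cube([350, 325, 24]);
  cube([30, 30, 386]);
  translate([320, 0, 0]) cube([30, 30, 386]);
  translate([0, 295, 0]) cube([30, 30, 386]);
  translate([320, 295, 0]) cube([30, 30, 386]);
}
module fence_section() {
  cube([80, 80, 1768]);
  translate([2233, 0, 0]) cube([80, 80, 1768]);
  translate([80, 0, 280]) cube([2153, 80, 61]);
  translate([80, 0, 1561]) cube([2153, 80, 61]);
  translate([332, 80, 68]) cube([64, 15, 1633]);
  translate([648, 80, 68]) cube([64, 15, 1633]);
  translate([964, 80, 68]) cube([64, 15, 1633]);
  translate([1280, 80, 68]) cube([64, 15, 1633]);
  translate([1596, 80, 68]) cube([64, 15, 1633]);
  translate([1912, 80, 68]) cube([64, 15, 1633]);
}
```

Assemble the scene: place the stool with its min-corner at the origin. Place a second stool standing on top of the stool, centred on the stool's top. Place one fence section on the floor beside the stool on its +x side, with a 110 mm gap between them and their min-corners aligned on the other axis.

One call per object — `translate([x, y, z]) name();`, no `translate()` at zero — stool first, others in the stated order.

stool();
translate([5, 10, 391]) stool_2();
translate([470, 0, 0]) fence_section();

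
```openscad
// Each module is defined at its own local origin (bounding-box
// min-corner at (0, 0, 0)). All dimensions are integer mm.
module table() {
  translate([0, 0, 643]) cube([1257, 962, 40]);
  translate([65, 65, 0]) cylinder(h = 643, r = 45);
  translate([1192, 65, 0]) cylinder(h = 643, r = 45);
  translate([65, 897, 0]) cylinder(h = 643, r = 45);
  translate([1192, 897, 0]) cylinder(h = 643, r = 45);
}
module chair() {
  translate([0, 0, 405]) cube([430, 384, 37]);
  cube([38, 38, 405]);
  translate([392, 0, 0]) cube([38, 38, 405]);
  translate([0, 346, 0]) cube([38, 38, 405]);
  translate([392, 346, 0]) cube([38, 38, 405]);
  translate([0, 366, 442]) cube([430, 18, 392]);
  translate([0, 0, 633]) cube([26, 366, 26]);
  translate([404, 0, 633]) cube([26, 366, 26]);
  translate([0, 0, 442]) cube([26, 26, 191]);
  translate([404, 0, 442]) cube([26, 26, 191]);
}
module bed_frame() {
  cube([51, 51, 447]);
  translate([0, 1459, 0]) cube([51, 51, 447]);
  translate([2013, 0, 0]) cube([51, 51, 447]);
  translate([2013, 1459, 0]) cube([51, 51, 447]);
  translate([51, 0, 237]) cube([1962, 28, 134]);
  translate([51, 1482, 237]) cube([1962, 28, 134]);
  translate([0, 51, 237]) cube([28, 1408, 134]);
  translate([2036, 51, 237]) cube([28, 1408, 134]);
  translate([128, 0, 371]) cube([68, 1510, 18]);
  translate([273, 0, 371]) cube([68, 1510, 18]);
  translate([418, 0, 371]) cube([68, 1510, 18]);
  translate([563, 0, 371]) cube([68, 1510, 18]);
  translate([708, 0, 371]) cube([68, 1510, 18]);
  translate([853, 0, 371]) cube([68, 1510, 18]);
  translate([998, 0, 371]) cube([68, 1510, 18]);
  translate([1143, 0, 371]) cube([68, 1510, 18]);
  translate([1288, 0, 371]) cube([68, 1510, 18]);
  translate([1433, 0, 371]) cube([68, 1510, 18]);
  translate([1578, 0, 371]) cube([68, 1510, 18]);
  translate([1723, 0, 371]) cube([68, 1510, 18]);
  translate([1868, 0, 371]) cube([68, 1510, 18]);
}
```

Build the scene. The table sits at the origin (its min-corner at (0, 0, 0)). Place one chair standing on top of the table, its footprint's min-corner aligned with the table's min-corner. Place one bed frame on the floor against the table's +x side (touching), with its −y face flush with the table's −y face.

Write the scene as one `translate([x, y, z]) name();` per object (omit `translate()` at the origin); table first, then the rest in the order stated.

table();
translate([0, 0, 683]) chair();
translate([1257, 0, 0]) bed_frame();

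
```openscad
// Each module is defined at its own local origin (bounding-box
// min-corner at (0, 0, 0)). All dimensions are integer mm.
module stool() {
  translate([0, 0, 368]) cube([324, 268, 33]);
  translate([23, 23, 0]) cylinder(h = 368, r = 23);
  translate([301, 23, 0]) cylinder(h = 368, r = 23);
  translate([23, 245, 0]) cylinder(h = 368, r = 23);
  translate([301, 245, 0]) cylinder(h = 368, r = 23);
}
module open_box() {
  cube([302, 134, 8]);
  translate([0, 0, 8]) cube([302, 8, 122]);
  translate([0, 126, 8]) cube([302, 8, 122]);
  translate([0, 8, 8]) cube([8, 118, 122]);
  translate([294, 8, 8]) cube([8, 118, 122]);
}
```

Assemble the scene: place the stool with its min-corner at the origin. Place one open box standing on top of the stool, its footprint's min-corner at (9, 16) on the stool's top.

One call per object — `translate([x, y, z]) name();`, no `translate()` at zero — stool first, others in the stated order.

stool();
translate([9, 16, 401]) open_box();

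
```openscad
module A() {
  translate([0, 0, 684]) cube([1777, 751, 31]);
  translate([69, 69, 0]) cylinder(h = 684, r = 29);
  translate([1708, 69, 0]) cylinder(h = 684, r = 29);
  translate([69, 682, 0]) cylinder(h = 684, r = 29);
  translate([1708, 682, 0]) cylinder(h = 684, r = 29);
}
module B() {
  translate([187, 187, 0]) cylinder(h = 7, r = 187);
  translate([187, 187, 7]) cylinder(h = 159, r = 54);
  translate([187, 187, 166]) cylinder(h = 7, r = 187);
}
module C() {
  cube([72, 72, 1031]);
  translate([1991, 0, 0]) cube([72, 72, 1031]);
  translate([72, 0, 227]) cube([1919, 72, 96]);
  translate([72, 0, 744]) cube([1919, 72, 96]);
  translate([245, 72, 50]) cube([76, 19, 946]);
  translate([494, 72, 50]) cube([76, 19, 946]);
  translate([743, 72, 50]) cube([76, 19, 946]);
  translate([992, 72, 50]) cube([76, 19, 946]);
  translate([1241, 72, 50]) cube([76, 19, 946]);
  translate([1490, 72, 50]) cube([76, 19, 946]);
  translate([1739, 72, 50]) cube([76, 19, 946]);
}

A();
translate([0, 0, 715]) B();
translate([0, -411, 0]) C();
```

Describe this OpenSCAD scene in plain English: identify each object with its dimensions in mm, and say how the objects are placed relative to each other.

A is a table: top 1777 mm (x) × 751 mm (y), 31 mm thick, upper face at z = 715 mm, on four round legs of 58 mm diameter, each leg's bounding box inset 40 mm from the nearest pair of top edges, running from z = 0 to the bottom of the top.

B is a spool: two coaxial disc flanges of radius 187 mm and thickness 7 mm, joined by a core cylinder of radius 54 mm and height 159 mm. The lower flange rests on z = 0 and the three cylinders share a vertical axis.

C is a fence section. Two 72×72 mm posts, 1031 mm tall, stand on the floor with a clear span of 1919 mm between their inner faces. Two horizontal rails of 72×96 mm section span the gap between the posts with their undersides at z = 227 mm and z = 744 mm, flush with the posts' −y face. 7 pickets, each 76 mm wide, 19 mm thick and 946 mm tall, are fixed to the +y face of the rails with their bottoms at z = 50 mm, evenly spaced across the span with equal gaps (rounded down to the nearest mm) at the −x end and between each pair — any rounding remainder accumulates at the +x end.

The spool is on top of the table. The fence section is on the floor beside the table on its −y side.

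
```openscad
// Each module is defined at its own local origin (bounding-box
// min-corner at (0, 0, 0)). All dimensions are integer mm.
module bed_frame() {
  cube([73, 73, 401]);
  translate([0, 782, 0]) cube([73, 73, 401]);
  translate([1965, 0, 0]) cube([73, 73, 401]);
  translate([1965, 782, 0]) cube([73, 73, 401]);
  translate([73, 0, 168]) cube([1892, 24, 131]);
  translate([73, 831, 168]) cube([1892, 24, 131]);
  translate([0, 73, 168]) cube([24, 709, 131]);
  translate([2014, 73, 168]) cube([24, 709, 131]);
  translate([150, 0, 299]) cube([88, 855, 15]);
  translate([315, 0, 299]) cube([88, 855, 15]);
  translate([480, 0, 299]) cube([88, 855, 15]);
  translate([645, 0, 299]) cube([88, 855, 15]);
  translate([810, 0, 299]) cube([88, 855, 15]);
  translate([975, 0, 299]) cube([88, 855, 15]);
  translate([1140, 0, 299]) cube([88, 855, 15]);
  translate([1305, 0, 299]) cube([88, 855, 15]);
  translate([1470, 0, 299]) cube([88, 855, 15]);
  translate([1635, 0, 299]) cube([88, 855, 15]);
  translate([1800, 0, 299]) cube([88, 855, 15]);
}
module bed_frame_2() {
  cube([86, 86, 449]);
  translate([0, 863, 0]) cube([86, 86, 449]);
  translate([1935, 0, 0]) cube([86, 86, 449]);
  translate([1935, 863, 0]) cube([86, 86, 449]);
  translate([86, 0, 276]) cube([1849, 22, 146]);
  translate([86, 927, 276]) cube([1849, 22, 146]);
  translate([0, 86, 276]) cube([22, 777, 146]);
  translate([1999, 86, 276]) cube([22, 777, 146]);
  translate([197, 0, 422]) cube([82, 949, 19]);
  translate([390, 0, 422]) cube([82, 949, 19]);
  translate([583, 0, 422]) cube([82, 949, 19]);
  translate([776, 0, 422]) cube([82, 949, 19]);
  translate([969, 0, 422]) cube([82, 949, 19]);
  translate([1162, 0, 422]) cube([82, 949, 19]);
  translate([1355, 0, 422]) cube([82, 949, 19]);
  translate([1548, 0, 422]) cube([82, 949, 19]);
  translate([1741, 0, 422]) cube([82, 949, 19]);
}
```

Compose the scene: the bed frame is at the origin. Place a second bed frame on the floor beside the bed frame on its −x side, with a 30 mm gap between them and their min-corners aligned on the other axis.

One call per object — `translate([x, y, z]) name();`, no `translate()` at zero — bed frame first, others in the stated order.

bed_frame();
translate([-2051, 0, 0]) bed_frame_2();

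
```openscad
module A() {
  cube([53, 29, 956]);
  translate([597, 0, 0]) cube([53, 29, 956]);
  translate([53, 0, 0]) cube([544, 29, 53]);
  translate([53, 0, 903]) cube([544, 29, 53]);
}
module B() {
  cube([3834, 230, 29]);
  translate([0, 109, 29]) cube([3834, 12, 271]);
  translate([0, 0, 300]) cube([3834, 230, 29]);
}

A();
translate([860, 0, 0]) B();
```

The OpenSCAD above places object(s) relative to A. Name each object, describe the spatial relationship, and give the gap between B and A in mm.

The I-beam's nearest face is 210 mm from the picture frame's +x face.

A is a picture frame. B is an I-beam. The I-beam is on the floor beside the picture frame on its +x side. The gap between the I-beam and the picture frame is 210 mm.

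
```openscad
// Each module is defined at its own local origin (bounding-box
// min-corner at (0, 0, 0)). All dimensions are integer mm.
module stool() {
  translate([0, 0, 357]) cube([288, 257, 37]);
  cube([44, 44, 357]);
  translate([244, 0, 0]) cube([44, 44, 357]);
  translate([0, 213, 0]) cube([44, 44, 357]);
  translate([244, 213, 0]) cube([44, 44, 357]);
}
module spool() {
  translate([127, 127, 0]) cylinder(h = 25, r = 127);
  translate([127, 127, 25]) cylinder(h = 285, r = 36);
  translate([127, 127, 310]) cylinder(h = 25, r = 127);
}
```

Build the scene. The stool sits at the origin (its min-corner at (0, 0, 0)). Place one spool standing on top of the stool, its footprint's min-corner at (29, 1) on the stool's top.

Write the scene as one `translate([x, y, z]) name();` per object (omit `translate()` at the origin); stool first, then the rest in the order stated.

stool();
translate([29, 1, 394]) spool();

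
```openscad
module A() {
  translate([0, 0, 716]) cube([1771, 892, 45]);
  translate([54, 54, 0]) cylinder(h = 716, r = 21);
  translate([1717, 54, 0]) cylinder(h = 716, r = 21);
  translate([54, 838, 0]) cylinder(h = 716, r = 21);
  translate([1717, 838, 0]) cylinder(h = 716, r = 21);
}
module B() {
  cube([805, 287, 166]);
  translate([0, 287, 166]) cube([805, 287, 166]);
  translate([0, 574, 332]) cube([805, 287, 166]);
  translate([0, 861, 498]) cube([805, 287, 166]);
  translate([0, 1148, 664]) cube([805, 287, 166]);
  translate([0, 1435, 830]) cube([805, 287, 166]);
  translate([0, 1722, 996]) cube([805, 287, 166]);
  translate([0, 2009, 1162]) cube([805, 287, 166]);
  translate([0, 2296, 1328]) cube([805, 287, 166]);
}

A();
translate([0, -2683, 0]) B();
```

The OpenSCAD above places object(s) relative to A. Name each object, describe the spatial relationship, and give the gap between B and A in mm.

The staircase's nearest face is 100 mm from the table's −y face.

A is a table. B is a staircase. The staircase is on the floor beside the table on its −y side. The gap between the staircase and the table is 100 mm.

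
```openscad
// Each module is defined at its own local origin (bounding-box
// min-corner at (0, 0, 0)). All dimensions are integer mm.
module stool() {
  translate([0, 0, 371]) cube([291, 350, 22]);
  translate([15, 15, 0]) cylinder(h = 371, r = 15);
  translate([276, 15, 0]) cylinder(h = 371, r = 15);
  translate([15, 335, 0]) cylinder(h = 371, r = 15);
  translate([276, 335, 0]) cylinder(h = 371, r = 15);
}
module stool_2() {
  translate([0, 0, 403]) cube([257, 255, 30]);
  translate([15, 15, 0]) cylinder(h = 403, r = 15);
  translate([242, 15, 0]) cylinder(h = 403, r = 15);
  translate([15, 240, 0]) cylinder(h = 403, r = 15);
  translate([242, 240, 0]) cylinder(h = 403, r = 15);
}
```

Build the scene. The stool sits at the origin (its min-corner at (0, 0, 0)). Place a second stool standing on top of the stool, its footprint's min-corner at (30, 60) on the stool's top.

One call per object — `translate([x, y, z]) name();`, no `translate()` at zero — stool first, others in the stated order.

stool();
translate([30, 60, 393]) stool_2();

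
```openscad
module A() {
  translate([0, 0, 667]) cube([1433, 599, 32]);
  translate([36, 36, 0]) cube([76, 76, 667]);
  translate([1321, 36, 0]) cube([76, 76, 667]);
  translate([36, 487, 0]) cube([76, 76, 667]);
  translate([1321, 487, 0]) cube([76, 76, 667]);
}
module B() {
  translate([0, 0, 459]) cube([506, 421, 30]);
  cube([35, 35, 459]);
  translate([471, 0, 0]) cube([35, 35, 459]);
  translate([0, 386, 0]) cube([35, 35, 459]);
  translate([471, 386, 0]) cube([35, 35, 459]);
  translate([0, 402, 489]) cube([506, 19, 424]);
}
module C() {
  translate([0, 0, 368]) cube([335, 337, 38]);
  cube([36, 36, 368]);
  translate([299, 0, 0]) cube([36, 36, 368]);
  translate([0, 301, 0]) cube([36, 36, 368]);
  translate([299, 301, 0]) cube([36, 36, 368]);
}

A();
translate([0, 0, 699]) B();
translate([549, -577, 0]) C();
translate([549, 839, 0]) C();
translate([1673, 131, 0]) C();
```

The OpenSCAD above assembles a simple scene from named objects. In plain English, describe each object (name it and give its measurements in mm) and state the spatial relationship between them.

A is a table with a 1433×599 mm rectangular top, 32 mm thick, top surface at z = 699 mm, supported by four 76×76 mm square legs, each inset 36 mm from the nearest pair of top edges, running from the floor.

B is a chair. The seat is a 506×421×30 mm slab with its top at z = 489 mm, on four 35×35 mm corner legs (flush with the seat edges, standing on z = 0). A flat backrest 19 mm thick, 424 mm tall, spans the full seat width and rises from the seat top along its +y edge, rear face flush with the rear of the seat.

C is a four-legged stool. The seat is 335×337 mm, 38 mm thick, top at z = 406 mm. It stands on four square legs, each 36×36 mm in cross-section, from z = 0 to the seat underside, each flush with a corner of the seat.

The chair is on top of the table. Three stools sit around the table at the −y, +y, +x sides.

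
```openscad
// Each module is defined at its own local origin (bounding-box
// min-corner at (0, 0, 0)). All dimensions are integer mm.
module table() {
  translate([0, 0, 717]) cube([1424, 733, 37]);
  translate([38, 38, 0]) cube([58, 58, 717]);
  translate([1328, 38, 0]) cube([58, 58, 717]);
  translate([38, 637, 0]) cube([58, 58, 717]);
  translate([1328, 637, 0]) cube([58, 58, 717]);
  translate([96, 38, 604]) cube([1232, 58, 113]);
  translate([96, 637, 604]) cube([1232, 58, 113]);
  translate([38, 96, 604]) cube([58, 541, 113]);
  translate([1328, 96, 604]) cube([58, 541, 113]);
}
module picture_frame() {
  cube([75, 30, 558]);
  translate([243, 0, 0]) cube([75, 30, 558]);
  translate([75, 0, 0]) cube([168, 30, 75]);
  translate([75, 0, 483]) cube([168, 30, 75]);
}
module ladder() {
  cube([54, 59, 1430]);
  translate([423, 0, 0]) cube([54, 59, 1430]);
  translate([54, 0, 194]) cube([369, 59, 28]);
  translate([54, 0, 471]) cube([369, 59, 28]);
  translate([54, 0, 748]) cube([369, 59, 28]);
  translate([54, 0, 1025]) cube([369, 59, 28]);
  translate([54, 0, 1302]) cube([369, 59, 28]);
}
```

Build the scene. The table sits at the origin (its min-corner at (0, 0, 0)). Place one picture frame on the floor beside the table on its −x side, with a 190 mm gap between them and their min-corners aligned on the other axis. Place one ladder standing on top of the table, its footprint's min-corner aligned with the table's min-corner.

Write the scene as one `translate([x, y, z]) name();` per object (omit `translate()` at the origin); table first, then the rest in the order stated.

table();
translate([-508, 0, 0]) picture_frame();
translate([0, 0, 754]) ladder();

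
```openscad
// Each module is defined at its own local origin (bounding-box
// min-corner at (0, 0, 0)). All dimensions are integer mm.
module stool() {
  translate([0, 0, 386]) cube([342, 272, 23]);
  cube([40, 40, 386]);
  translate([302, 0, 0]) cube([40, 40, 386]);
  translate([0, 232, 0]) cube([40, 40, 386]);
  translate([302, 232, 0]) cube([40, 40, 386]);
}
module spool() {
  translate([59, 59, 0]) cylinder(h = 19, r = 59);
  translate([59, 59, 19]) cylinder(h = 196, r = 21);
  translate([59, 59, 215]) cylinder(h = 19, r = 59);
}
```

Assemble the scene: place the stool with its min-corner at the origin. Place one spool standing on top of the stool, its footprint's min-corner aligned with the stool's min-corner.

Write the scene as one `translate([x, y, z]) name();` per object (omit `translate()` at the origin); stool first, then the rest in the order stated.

stool();
translate([0, 0, 409]) spool();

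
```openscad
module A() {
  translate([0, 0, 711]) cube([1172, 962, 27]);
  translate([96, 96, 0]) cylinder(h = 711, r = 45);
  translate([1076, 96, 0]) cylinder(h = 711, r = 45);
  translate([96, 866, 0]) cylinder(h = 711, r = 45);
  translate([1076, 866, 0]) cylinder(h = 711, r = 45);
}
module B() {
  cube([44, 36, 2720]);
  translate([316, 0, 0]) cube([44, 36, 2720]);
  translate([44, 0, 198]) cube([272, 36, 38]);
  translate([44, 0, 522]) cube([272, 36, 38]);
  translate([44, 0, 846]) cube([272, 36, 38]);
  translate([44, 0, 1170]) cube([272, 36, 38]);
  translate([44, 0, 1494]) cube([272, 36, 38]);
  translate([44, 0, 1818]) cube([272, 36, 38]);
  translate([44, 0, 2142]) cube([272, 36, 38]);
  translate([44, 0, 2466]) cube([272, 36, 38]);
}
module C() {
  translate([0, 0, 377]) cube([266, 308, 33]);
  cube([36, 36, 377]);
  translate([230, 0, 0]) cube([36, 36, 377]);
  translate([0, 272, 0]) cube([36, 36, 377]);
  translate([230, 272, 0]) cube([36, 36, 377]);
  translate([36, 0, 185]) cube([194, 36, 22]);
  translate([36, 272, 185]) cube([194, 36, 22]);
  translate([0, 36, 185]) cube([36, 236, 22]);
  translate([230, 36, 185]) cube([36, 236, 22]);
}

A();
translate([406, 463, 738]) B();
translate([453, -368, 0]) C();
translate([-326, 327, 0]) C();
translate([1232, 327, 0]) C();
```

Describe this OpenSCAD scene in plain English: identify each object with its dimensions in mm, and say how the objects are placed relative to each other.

A is a table: top 1172 mm (x) × 962 mm (y), 27 mm thick, upper face at z = 738 mm, on four round legs of 90 mm diameter, each leg's bounding box inset 51 mm from the nearest pair of top edges, running from z = 0 to the bottom of the top.

B is a wooden ladder with two side rails of 44×36 mm section and 2720 mm height, set 360 mm apart overall. Between them run 8 rectangular rungs (36 mm deep, 38 mm thick), front faces flush with the rails' −y face. The bottom of the first rung is 198 mm above the floor and each subsequent rung is 324 mm higher than the one below.

C is a simple wooden stool: a rectangular seat 266 mm (x) by 308 mm (y), 33 mm thick, top face at z = 410 mm, on four square legs, each 36×36 mm in cross-section. The legs rest on z = 0, each flush with a corner of the seat. Four stretchers, 36 mm wide and 22 mm tall, connect adjacent legs with their undersides at z = 185 mm, each running between the inner faces of the legs it joins and aligned with the legs' outer faces on the other axis.

The ladder is on top of the table, centred. Three stools sit around the table at the −y, −x, +x sides.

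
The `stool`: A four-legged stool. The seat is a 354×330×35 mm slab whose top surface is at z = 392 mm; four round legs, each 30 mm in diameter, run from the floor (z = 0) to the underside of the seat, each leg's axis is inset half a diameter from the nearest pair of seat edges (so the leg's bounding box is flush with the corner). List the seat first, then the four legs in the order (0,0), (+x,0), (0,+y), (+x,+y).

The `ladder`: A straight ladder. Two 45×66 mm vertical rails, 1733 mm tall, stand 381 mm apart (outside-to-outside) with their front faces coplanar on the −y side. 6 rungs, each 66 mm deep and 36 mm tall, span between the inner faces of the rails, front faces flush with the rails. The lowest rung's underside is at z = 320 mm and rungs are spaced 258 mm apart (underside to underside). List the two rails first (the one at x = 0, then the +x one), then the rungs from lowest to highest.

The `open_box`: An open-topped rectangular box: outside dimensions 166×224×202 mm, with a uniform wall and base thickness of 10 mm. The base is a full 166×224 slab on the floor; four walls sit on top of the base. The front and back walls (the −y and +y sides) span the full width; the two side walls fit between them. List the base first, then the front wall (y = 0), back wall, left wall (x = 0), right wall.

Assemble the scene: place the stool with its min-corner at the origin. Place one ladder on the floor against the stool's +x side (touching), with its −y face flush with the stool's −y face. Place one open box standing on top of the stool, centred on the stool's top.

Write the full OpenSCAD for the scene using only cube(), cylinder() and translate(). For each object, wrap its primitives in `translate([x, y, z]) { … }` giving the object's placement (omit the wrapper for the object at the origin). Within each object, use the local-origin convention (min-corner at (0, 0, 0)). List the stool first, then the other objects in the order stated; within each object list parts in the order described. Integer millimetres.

translate([0, 0, 357]) cube([354, 330, 35]);
translate([15, 15, 0]) cylinder(h = 357, r = 15);
translate([339, 15, 0]) cylinder(h = 357, r = 15);
translate([15, 315, 0]) cylinder(h = 357, r = 15);
translate([339, 315, 0]) cylinder(h = 357, r = 15);
translate([354, 0, 0]) {
  cube([45, 66, 1733]);
  translate([336, 0, 0]) cube([45, 66, 1733]);
  translate([45, 0, 320]) cube([291, 66, 36]);
  translate([45, 0, 578]) cube([291, 66, 36]);
  translate([45, 0, 836]) cube([291, 66, 36]);
  translate([45, 0, 1094]) cube([291, 66, 36]);
  translate([45, 0, 1352]) cube([291, 66, 36]);
  translate([45, 0, 1610]) cube([291, 66, 36]);
}
translate([94, 53, 392]) {
  cube([166, 224, 10]);
  translate([0, 0, 10]) cube([166, 10, 192]);
  translate([0, 214, 10]) cube([166, 10, 192]);
  translate([0, 10, 10]) cube([10, 204, 192]);
  translate([156, 10, 10]) cube([10, 204, 192]);
}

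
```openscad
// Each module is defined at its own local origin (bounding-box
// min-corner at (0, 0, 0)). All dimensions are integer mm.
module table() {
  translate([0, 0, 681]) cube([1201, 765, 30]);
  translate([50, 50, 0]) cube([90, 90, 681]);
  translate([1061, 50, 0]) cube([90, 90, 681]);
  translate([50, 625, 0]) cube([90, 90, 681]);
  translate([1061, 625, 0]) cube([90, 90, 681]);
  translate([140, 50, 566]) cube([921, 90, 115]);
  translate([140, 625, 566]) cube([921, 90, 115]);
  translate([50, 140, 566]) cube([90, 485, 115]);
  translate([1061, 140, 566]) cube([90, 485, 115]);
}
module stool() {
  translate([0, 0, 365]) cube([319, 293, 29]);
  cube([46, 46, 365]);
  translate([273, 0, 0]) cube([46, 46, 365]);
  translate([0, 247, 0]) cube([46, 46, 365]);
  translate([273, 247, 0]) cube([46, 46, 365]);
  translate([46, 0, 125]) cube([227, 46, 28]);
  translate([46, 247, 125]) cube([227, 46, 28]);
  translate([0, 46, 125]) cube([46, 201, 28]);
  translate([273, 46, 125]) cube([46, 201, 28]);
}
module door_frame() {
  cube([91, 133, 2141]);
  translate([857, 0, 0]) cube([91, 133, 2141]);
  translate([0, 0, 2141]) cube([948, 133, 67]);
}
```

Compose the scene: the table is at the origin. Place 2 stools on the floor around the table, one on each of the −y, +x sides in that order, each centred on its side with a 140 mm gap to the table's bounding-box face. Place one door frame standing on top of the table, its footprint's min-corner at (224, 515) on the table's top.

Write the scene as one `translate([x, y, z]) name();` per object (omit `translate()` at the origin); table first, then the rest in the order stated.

table();
translate([441, -433, 0]) stool();
translate([1341, 236, 0]) stool();
translate([224, 515, 711]) door_frame();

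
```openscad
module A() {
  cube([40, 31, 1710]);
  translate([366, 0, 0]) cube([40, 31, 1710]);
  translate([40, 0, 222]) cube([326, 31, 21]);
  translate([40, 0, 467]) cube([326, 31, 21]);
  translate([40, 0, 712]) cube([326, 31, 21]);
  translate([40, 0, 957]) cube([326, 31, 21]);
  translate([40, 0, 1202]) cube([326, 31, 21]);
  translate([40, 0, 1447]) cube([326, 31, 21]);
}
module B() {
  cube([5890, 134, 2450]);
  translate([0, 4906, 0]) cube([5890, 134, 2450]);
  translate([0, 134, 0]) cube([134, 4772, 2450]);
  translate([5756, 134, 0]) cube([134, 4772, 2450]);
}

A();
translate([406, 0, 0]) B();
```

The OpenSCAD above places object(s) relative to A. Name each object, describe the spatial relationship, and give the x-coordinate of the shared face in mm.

A is a ladder. B is a house frame. The house frame is against the ladder's +x side, with their −y faces flush. The x-coordinate of the shared face is 406 mm.

The ladder's +x face and the house frame's −x face are both at x = 406 mm.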